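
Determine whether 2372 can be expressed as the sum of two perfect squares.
16² + 46² (a=16, b=46)

Factorization: 2372 = 2^2 × 593
By Fermat: n is sum of two squares iff every prime p ≡ 3 (mod 4) appears to even power.
All primes ≡ 3 (mod 4) appear to even power.
Search a = 0, 1, 2, … for 2372 - a² a perfect square: first hit at a = 16: 2372 - 256 = 2116 = 46².
2372 = 16² + 46² = 256 + 2116 ✓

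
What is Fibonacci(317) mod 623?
212

Matrix identity: Q^n = [[F_(n+1), F_n], [F_n, F_(n-1)]] with Q = [[1,1],[1,0]].
n = 317 = 100111101₂. Square-and-multiply, entries mod 623:
Q^1 = [[1,1],[1,0]]
Q^2 = (Q^1)² = [[2,1],[1,1]]
Q^4 = (Q^2)² = [[5,3],[3,2]]
Q^9 = (Q^4)²·Q = [[55,34],[34,21]]
Q^19 = (Q^9)²·Q = [[535,443],[443,92]]
Q^39 = (Q^19)²·Q = [[175,272],[272,526]]
Q^79 = (Q^39)²·Q = [[602,568],[568,34]]
Q^158 = (Q^79)² = [[351,531],[531,443]]
Q^317 = (Q^158)²·Q = [[55,212],[212,466]]
F_317 mod 623 = Q^317[0][1] = 212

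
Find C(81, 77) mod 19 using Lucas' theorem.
5

Using Lucas' theorem:
Write n=81 and k=77 in base 19:
n in base 19: [4, 5]
k in base 19: [4, 1]
C(81,77) mod 19 = ∏ C(n_i, k_i) mod 19
Digit binomials (mod 19): C(4,4) = 1; C(5,1) = 5
Product: 1 × 5 = 5 ≡ 5 (mod 19)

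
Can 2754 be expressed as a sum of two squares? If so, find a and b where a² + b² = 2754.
27² + 45² (a=27, b=45)

Factorization: 2754 = 2 × 3^4 × 17
By Fermat: n is sum of two squares iff every prime p ≡ 3 (mod 4) appears to even power.
All primes ≡ 3 (mod 4) appear to even power.
Search a = 0, 1, 2, … for 2754 - a² a perfect square: first hit at a = 27: 2754 - 729 = 2025 = 45².
2754 = 27² + 45² = 729 + 2025 ✓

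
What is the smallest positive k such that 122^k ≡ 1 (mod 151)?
50

151 is prime, so ord(122) divides φ(151) = 150.
Divisors of 150: 1, 2, 3, 5, 6, 10, 15, 25, 30, 50, 75, 150.
Repeated squaring: 122^1 ≡ 122, 122^2 ≡ 86, 122^4 ≡ 148, 122^8 ≡ 9, 122^16 ≡ 81, 122^32 ≡ 68, 122^64 ≡ 94, 122^128 ≡ 78 (mod 151).
Test 122^d mod 151 for each divisor d in increasing order:
122^1 ≡ 122
122^2 ≡ 86
122^3 = 122^2·122^1 ≡ 73
122^5 = 122^4·122^1 ≡ 87
122^6 = 122^4·122^2 ≡ 44
122^10 = 122^8·122^2 ≡ 19
122^15 = 122^8·122^4·122^2·122^1 ≡ 143
122^25 = 122^16·122^8·122^1 ≡ 150
122^30 = 122^16·122^8·122^4·122^2 ≡ 64
122^50 = 122^32·122^16·122^2 ≡ 1  ← first divisor giving 1
The order is 50.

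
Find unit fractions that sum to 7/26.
1/4 + 1/52

Greedy algorithm:
7/26: ceiling(26/7) = 4, use 1/4
1/52: ceiling(52/1) = 52, use 1/52
Result: 7/26 = 1/4 + 1/52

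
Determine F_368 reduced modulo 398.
191

Matrix identity: Q^n = [[F_(n+1), F_n], [F_n, F_(n-1)]] with Q = [[1,1],[1,0]].
n = 368 = 101110000₂. Square-and-multiply, entries mod 398:
Q^1 = [[1,1],[1,0]]
Q^2 = (Q^1)² = [[2,1],[1,1]]
Q^5 = (Q^2)²·Q = [[8,5],[5,3]]
Q^11 = (Q^5)²·Q = [[144,89],[89,55]]
Q^23 = (Q^11)²·Q = [[200,1],[1,199]]
Q^46 = (Q^23)² = [[201,1],[1,200]]
Q^92 = (Q^46)² = [[204,3],[3,201]]
Q^184 = (Q^92)² = [[233,21],[21,212]]
Q^368 = (Q^184)² = [[204,191],[191,13]]
F_368 mod 398 = Q^368[0][1] = 191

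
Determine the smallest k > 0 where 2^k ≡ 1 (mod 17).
8

17 is prime, so ord(2) divides φ(17) = 16.
Divisors of 16: 1, 2, 4, 8, 16.
Repeated squaring: 2^1 ≡ 2, 2^2 ≡ 4, 2^4 ≡ 16, 2^8 ≡ 1, 2^16 ≡ 1 (mod 17).
Test 2^d mod 17 for each divisor d in increasing order:
2^1 ≡ 2
2^2 ≡ 4
2^4 ≡ 16
2^8 ≡ 1  ← first divisor giving 1
The order is 8.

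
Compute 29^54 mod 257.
169

Repeated squaring. Binary of 54 = 110110.
29^1 ≡ 29 (mod 257); 29^2 ≡ 70 (mod 257); 29^4 ≡ 17 (mod 257); 29^8 ≡ 32 (mod 257); 29^16 ≡ 253 (mod 257); 29^32 ≡ 16 (mod 257)
29^54 = 29^2 × 29^4 × 29^16 × 29^32 ≡ 169 (mod 257)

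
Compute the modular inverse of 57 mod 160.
73

gcd(57, 160) = 1, so the inverse exists.
Extended Euclidean algorithm on (160, 57):
160 = 2 × 57 + 46  ⟹  46 = (1)·160 + (-2)·57
57 = 1 × 46 + 11  ⟹  11 = (-1)·160 + (3)·57
46 = 4 × 11 + 2  ⟹  2 = (5)·160 + (-14)·57
11 = 5 × 2 + 1  ⟹  1 = (-26)·160 + (73)·57
So (73)·57 ≡ 1 (mod 160), i.e. 57^(-1) ≡ 73 (mod 160).
Check: 57 × 73 = 4161 ≡ 1 (mod 160)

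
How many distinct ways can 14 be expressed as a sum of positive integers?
135

p(n) counts ways to write n as a sum of positive integers (order ignored).
Euler's pentagonal recurrence: p(k) = p(k-1) + p(k-2) - p(k-5) - p(k-7) + p(k-12) + p(k-15) - ... (offsets j(3j∓1)/2, signs ++--, p(0)=1, p(<0)=0).
DP table for k = 0..13: p(0)=1, p(1)=1, p(2)=2, p(3)=3, p(4)=5, p(5)=7, p(6)=11, p(7)=15, p(8)=22, p(9)=30, p(10)=42, p(11)=56, p(12)=77, p(13)=101.
Final step: p(14) = p(13) + p(12) - p(9) - p(7) + p(2)
= 101 + 77 - 30 - 15 + 2
= 135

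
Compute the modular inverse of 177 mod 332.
317

gcd(177, 332) = 1, so the inverse exists.
Extended Euclidean algorithm on (332, 177):
332 = 1 × 177 + 155  ⟹  155 = (1)·332 + (-1)·177
177 = 1 × 155 + 22  ⟹  22 = (-1)·332 + (2)·177
155 = 7 × 22 + 1  ⟹  1 = (8)·332 + (-15)·177
So (-15)·177 ≡ 1 (mod 332), i.e. 177^(-1) ≡ -15 ≡ 317 (mod 332).
Check: 177 × 317 = 56109 ≡ 1 (mod 332)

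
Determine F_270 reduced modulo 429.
374

Matrix identity: Q^n = [[F_(n+1), F_n], [F_n, F_(n-1)]] with Q = [[1,1],[1,0]].
n = 270 = 100001110₂. Square-and-multiply, entries mod 429:
Q^1 = [[1,1],[1,0]]
Q^2 = (Q^1)² = [[2,1],[1,1]]
Q^4 = (Q^2)² = [[5,3],[3,2]]
Q^8 = (Q^4)² = [[34,21],[21,13]]
Q^16 = (Q^8)² = [[310,129],[129,181]]
Q^33 = (Q^16)²·Q = [[190,343],[343,276]]
Q^67 = (Q^33)²·Q = [[417,167],[167,250]]
Q^135 = (Q^67)²·Q = [[426,148],[148,278]]
Q^270 = (Q^135)² = [[34,374],[374,89]]
F_270 mod 429 = Q^270[0][1] = 374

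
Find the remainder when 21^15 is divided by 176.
109

Repeated squaring. Binary of 15 = 1111.
21^1 ≡ 21 (mod 176); 21^2 ≡ 89 (mod 176); 21^4 ≡ 1 (mod 176); 21^8 ≡ 1 (mod 176)
21^15 = 21^1 × 21^2 × 21^4 × 21^8 ≡ 109 (mod 176)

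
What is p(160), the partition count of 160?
107438159466

p(n) counts ways to write n as a sum of positive integers (order ignored).
Euler's pentagonal recurrence: p(k) = p(k-1) + p(k-2) - p(k-5) - p(k-7) + p(k-12) + p(k-15) - ... (offsets j(3j∓1)/2, signs ++--, p(0)=1, p(<0)=0).
DP table for k = 0..159: p(0)=1, p(1)=1, p(2)=2, p(3)=3, p(4)=5, p(5)=7, p(6)=11, p(7)=15, p(8)=22, p(9)=30, p(10)=42, p(11)=56, p(12)=77, p(13)=101, p(14)=135, p(15)=176, p(16)=231, p(17)=297, p(18)=385, p(19)=490, p(20)=627, p(21)=792, p(22)=1002, p(23)=1255, p(24)=1575, p(25)=1958, p(26)=2436, p(27)=3010, p(28)=3718, p(29)=4565, p(30)=5604, p(31)=6842, p(32)=8349, p(33)=10143, p(34)=12310, p(35)=14883, p(36)=17977, p(37)=21637, p(38)=26015, p(39)=31185, p(40)=37338, p(41)=44583, p(42)=53174, p(43)=63261, p(44)=75175, p(45)=89134, p(46)=105558, p(47)=124754, p(48)=147273, p(49)=173525, p(50)=204226, p(51)=239943, p(52)=281589, p(53)=329931, p(54)=386155, p(55)=451276, p(56)=526823, p(57)=614154, p(58)=715220, p(59)=831820, p(60)=966467, p(61)=1121505, p(62)=1300156, p(63)=1505499, p(64)=1741630, p(65)=2012558, p(66)=2323520, p(67)=2679689, p(68)=3087735, p(69)=3554345, p(70)=4087968, p(71)=4697205, p(72)=5392783, p(73)=6185689, p(74)=7089500, p(75)=8118264, p(76)=9289091, p(77)=10619863, p(78)=12132164, p(79)=13848650, p(80)=15796476, p(81)=18004327, p(82)=20506255, p(83)=23338469, p(84)=26543660, p(85)=30167357, p(86)=34262962, p(87)=38887673, p(88)=44108109, p(89)=49995925, p(90)=56634173, p(91)=64112359, p(92)=72533807, p(93)=82010177, p(94)=92669720, p(95)=104651419, p(96)=118114304, p(97)=133230930, p(98)=150198136, p(99)=169229875, p(100)=190569292, p(101)=214481126, p(102)=241265379, p(103)=271248950, p(104)=304801365, p(105)=342325709, p(106)=384276336, p(107)=431149389, p(108)=483502844, p(109)=541946240, p(110)=607163746, p(111)=679903203, p(112)=761002156, p(113)=851376628, p(114)=952050665, p(115)=1064144451, p(116)=1188908248, p(117)=1327710076, p(118)=1482074143, p(119)=1653668665, p(120)=1844349560, p(121)=2056148051, p(122)=2291320912, p(123)=2552338241, p(124)=2841940500, p(125)=3163127352, p(126)=3519222692, p(127)=3913864295, p(128)=4351078600, p(129)=4835271870, p(130)=5371315400, p(131)=5964539504, p(132)=6620830889, p(133)=7346629512, p(134)=8149040695, p(135)=9035836076, p(136)=10015581680, p(137)=11097645016, p(138)=12292341831, p(139)=13610949895, p(140)=15065878135, p(141)=16670689208, p(142)=18440293320, p(143)=20390982757, p(144)=22540654445, p(145)=24908858009, p(146)=27517052599, p(147)=30388671978, p(148)=33549419497, p(149)=37027355200, p(150)=40853235313, p(151)=45060624582, p(152)=49686288421, p(153)=54770336324, p(154)=60356673280, p(155)=66493182097, p(156)=73232243759, p(157)=80630964769, p(158)=88751778802, p(159)=97662728555.
Final step: p(160) = p(159) + p(158) - p(155) - p(153) + p(148) + p(145) - p(138) - p(134) + p(125) + p(120) - p(109) - p(103) + p(90) + p(83) - p(68) - p(60) + p(43) + p(34) - p(15) - p(5)
= 97662728555 + 88751778802 - 66493182097 - 54770336324 + 33549419497 + 24908858009 - 12292341831 - 8149040695 + 3163127352 + 1844349560 - 541946240 - 271248950 + 56634173 + 23338469 - 3087735 - 966467 + 63261 + 12310 - 176 - 7
= 107438159466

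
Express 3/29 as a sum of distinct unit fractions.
1/10 + 1/290

Greedy algorithm:
3/29: ceiling(29/3) = 10, use 1/10
1/290: ceiling(290/1) = 290, use 1/290
Result: 3/29 = 1/10 + 1/290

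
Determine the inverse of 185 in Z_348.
269

gcd(185, 348) = 1, so the inverse exists.
Extended Euclidean algorithm on (348, 185):
348 = 1 × 185 + 163  ⟹  163 = (1)·348 + (-1)·185
185 = 1 × 163 + 22  ⟹  22 = (-1)·348 + (2)·185
163 = 7 × 22 + 9  ⟹  9 = (8)·348 + (-15)·185
22 = 2 × 9 + 4  ⟹  4 = (-17)·348 + (32)·185
9 = 2 × 4 + 1  ⟹  1 = (42)·348 + (-79)·185
So (-79)·185 ≡ 1 (mod 348), i.e. 185^(-1) ≡ -79 ≡ 269 (mod 348).
Check: 185 × 269 = 49765 ≡ 1 (mod 348)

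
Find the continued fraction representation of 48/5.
[9; 1, 1, 2]

Euclidean algorithm steps:
48 = 9 × 5 + 3
5 = 1 × 3 + 2
3 = 1 × 2 + 1
2 = 2 × 1 + 0
Continued fraction: [9; 1, 1, 2]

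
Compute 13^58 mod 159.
46

Repeated squaring. Binary of 58 = 111010.
13^1 ≡ 13 (mod 159); 13^2 ≡ 10 (mod 159); 13^4 ≡ 100 (mod 159); 13^8 ≡ 142 (mod 159); 13^16 ≡ 130 (mod 159); 13^32 ≡ 46 (mod 159)
13^58 = 13^2 × 13^8 × 13^16 × 13^32 ≡ 46 (mod 159)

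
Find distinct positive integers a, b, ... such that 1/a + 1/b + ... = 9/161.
1/18 + 1/2898

Greedy algorithm:
9/161: ceiling(161/9) = 18, use 1/18
1/2898: ceiling(2898/1) = 2898, use 1/2898
Result: 9/161 = 1/18 + 1/2898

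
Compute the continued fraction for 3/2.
[1; 2]

Euclidean algorithm steps:
3 = 1 × 2 + 1
2 = 2 × 1 + 0
Continued fraction: [1; 2]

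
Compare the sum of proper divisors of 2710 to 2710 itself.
deficient

Proper divisors of 2710: sum = 1 + 2 + 5 + 10 + 271 + 542 + 1355 = 2186
Since 2186 < 2710, 2710 is deficient.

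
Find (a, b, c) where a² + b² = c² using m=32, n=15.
(799, 960, 1249)

Euclid's formula: a = m² - n², b = 2mn, c = m² + n²
m = 32, n = 15
a = 32² - 15² = 1024 - 225 = 799
b = 2 × 32 × 15 = 960
c = 32² + 15² = 1024 + 225 = 1249
Verification: 799² + 960² = 638401 + 921600 = 1560001 = 1249² ✓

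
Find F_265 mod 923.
610

Matrix identity: Q^n = [[F_(n+1), F_n], [F_n, F_(n-1)]] with Q = [[1,1],[1,0]].
n = 265 = 100001001₂. Square-and-multiply, entries mod 923:
Q^1 = [[1,1],[1,0]]
Q^2 = (Q^1)² = [[2,1],[1,1]]
Q^4 = (Q^2)² = [[5,3],[3,2]]
Q^8 = (Q^4)² = [[34,21],[21,13]]
Q^16 = (Q^8)² = [[674,64],[64,610]]
Q^33 = (Q^16)²·Q = [[593,564],[564,29]]
Q^66 = (Q^33)² = [[570,68],[68,502]]
Q^132 = (Q^66)² = [[13,902],[902,34]]
Q^265 = (Q^132)²·Q = [[546,610],[610,859]]
F_265 mod 923 = Q^265[0][1] = 610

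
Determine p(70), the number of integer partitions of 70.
4087968

p(n) counts ways to write n as a sum of positive integers (order ignored).
Euler's pentagonal recurrence: p(k) = p(k-1) + p(k-2) - p(k-5) - p(k-7) + p(k-12) + p(k-15) - ... (offsets j(3j∓1)/2, signs ++--, p(0)=1, p(<0)=0).
DP table for k = 0..69: p(0)=1, p(1)=1, p(2)=2, p(3)=3, p(4)=5, p(5)=7, p(6)=11, p(7)=15, p(8)=22, p(9)=30, p(10)=42, p(11)=56, p(12)=77, p(13)=101, p(14)=135, p(15)=176, p(16)=231, p(17)=297, p(18)=385, p(19)=490, p(20)=627, p(21)=792, p(22)=1002, p(23)=1255, p(24)=1575, p(25)=1958, p(26)=2436, p(27)=3010, p(28)=3718, p(29)=4565, p(30)=5604, p(31)=6842, p(32)=8349, p(33)=10143, p(34)=12310, p(35)=14883, p(36)=17977, p(37)=21637, p(38)=26015, p(39)=31185, p(40)=37338, p(41)=44583, p(42)=53174, p(43)=63261, p(44)=75175, p(45)=89134, p(46)=105558, p(47)=124754, p(48)=147273, p(49)=173525, p(50)=204226, p(51)=239943, p(52)=281589, p(53)=329931, p(54)=386155, p(55)=451276, p(56)=526823, p(57)=614154, p(58)=715220, p(59)=831820, p(60)=966467, p(61)=1121505, p(62)=1300156, p(63)=1505499, p(64)=1741630, p(65)=2012558, p(66)=2323520, p(67)=2679689, p(68)=3087735, p(69)=3554345.
Final step: p(70) = p(69) + p(68) - p(65) - p(63) + p(58) + p(55) - p(48) - p(44) + p(35) + p(30) - p(19) - p(13) + p(0)
= 3554345 + 3087735 - 2012558 - 1505499 + 715220 + 451276 - 147273 - 75175 + 14883 + 5604 - 490 - 101 + 1
= 4087968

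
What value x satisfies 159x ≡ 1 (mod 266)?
87

gcd(159, 266) = 1, so the inverse exists.
Extended Euclidean algorithm on (266, 159):
266 = 1 × 159 + 107  ⟹  107 = (1)·266 + (-1)·159
159 = 1 × 107 + 52  ⟹  52 = (-1)·266 + (2)·159
107 = 2 × 52 + 3  ⟹  3 = (3)·266 + (-5)·159
52 = 17 × 3 + 1  ⟹  1 = (-52)·266 + (87)·159
So (87)·159 ≡ 1 (mod 266), i.e. 159^(-1) ≡ 87 (mod 266).
Check: 159 × 87 = 13833 ≡ 1 (mod 266)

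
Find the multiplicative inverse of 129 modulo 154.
117

gcd(129, 154) = 1, so the inverse exists.
Extended Euclidean algorithm on (154, 129):
154 = 1 × 129 + 25  ⟹  25 = (1)·154 + (-1)·129
129 = 5 × 25 + 4  ⟹  4 = (-5)·154 + (6)·129
25 = 6 × 4 + 1  ⟹  1 = (31)·154 + (-37)·129
So (-37)·129 ≡ 1 (mod 154), i.e. 129^(-1) ≡ -37 ≡ 117 (mod 154).
Check: 129 × 117 = 15093 ≡ 1 (mod 154)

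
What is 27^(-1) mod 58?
43

gcd(27, 58) = 1, so the inverse exists.
Extended Euclidean algorithm on (58, 27):
58 = 2 × 27 + 4  ⟹  4 = (1)·58 + (-2)·27
27 = 6 × 4 + 3  ⟹  3 = (-6)·58 + (13)·27
4 = 1 × 3 + 1  ⟹  1 = (7)·58 + (-15)·27
So (-15)·27 ≡ 1 (mod 58), i.e. 27^(-1) ≡ -15 ≡ 43 (mod 58).
Check: 27 × 43 = 1161 ≡ 1 (mod 58)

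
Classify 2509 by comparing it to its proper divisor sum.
deficient

Proper divisors of 2509: sum = 1 + 13 + 193 = 207
Since 207 < 2509, 2509 is deficient.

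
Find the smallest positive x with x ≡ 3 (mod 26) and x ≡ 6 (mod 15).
81

Using Chinese Remainder Theorem:
M = 26 × 15 = 390
M1 = 15, M2 = 26
y1 = 15^(-1) mod 26 = 7
y2 = 26^(-1) mod 15 = 11
x = (3×15×7 + 6×26×11) mod 390 = 81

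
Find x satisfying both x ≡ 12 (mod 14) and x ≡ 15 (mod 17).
236

Using Chinese Remainder Theorem:
M = 14 × 17 = 238
M1 = 17, M2 = 14
y1 = 17^(-1) mod 14 = 5
y2 = 14^(-1) mod 17 = 11
x = (12×17×5 + 15×14×11) mod 238 = 236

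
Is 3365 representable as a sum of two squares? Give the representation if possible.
1² + 58² (a=1, b=58)

Factorization: 3365 = 5 × 673
By Fermat: n is sum of two squares iff every prime p ≡ 3 (mod 4) appears to even power.
All primes ≡ 3 (mod 4) appear to even power.
Search a = 0, 1, 2, … for 3365 - a² a perfect square: first hit at a = 1: 3365 - 1 = 3364 = 58².
3365 = 1² + 58² = 1 + 3364 ✓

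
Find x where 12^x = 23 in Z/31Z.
3

Baby-step giant-step with step n = ⌈√31⌉ = 6.
Baby steps 12^j mod 31 (j:value) for j=0..5: 0:1, 1:12, 2:20, 3:23, 4:28, 5:26.
h = 23 is already in the table at j=3, so x = 3.
Check: 12^3 ≡ 23 (mod 31).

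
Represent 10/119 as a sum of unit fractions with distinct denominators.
1/12 + 1/1428

Greedy algorithm:
10/119: ceiling(119/10) = 12, use 1/12
1/1428: ceiling(1428/1) = 1428, use 1/1428
Result: 10/119 = 1/12 + 1/1428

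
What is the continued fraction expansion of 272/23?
[11; 1, 4, 1, 3]

Euclidean algorithm steps:
272 = 11 × 23 + 19
23 = 1 × 19 + 4
19 = 4 × 4 + 3
4 = 1 × 3 + 1
3 = 3 × 1 + 0
Continued fraction: [11; 1, 4, 1, 3]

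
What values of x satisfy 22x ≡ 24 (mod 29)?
x ≡ 9 (mod 29)

gcd(22, 29) = 1, which divides 24, so solutions exist.
Find 22^(-1) mod 29 by the extended Euclidean algorithm:
29 = 1 × 22 + 7  ⟹  7 = (1)·29 + (-1)·22
22 = 3 × 7 + 1  ⟹  1 = (-3)·29 + (4)·22
So (4)·22 ≡ 1 (mod 29), i.e. 22^(-1) ≡ 4 (mod 29).
x ≡ 4 × 24 = 96 ≡ 9 (mod 29).
Check: 22 × 9 = 198 ≡ 24 (mod 29).
Unique solution: x ≡ 9 (mod 29)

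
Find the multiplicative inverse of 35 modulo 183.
68

gcd(35, 183) = 1, so the inverse exists.
Extended Euclidean algorithm on (183, 35):
183 = 5 × 35 + 8  ⟹  8 = (1)·183 + (-5)·35
35 = 4 × 8 + 3  ⟹  3 = (-4)·183 + (21)·35
8 = 2 × 3 + 2  ⟹  2 = (9)·183 + (-47)·35
3 = 1 × 2 + 1  ⟹  1 = (-13)·183 + (68)·35
So (68)·35 ≡ 1 (mod 183), i.e. 35^(-1) ≡ 68 (mod 183).
Check: 35 × 68 = 2380 ≡ 1 (mod 183)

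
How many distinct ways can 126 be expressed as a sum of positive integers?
3519222692

p(n) counts ways to write n as a sum of positive integers (order ignored).
Euler's pentagonal recurrence: p(k) = p(k-1) + p(k-2) - p(k-5) - p(k-7) + p(k-12) + p(k-15) - ... (offsets j(3j∓1)/2, signs ++--, p(0)=1, p(<0)=0).
DP table for k = 0..125: p(0)=1, p(1)=1, p(2)=2, p(3)=3, p(4)=5, p(5)=7, p(6)=11, p(7)=15, p(8)=22, p(9)=30, p(10)=42, p(11)=56, p(12)=77, p(13)=101, p(14)=135, p(15)=176, p(16)=231, p(17)=297, p(18)=385, p(19)=490, p(20)=627, p(21)=792, p(22)=1002, p(23)=1255, p(24)=1575, p(25)=1958, p(26)=2436, p(27)=3010, p(28)=3718, p(29)=4565, p(30)=5604, p(31)=6842, p(32)=8349, p(33)=10143, p(34)=12310, p(35)=14883, p(36)=17977, p(37)=21637, p(38)=26015, p(39)=31185, p(40)=37338, p(41)=44583, p(42)=53174, p(43)=63261, p(44)=75175, p(45)=89134, p(46)=105558, p(47)=124754, p(48)=147273, p(49)=173525, p(50)=204226, p(51)=239943, p(52)=281589, p(53)=329931, p(54)=386155, p(55)=451276, p(56)=526823, p(57)=614154, p(58)=715220, p(59)=831820, p(60)=966467, p(61)=1121505, p(62)=1300156, p(63)=1505499, p(64)=1741630, p(65)=2012558, p(66)=2323520, p(67)=2679689, p(68)=3087735, p(69)=3554345, p(70)=4087968, p(71)=4697205, p(72)=5392783, p(73)=6185689, p(74)=7089500, p(75)=8118264, p(76)=9289091, p(77)=10619863, p(78)=12132164, p(79)=13848650, p(80)=15796476, p(81)=18004327, p(82)=20506255, p(83)=23338469, p(84)=26543660, p(85)=30167357, p(86)=34262962, p(87)=38887673, p(88)=44108109, p(89)=49995925, p(90)=56634173, p(91)=64112359, p(92)=72533807, p(93)=82010177, p(94)=92669720, p(95)=104651419, p(96)=118114304, p(97)=133230930, p(98)=150198136, p(99)=169229875, p(100)=190569292, p(101)=214481126, p(102)=241265379, p(103)=271248950, p(104)=304801365, p(105)=342325709, p(106)=384276336, p(107)=431149389, p(108)=483502844, p(109)=541946240, p(110)=607163746, p(111)=679903203, p(112)=761002156, p(113)=851376628, p(114)=952050665, p(115)=1064144451, p(116)=1188908248, p(117)=1327710076, p(118)=1482074143, p(119)=1653668665, p(120)=1844349560, p(121)=2056148051, p(122)=2291320912, p(123)=2552338241, p(124)=2841940500, p(125)=3163127352.
Final step: p(126) = p(125) + p(124) - p(121) - p(119) + p(114) + p(111) - p(104) - p(100) + p(91) + p(86) - p(75) - p(69) + p(56) + p(49) - p(34) - p(26) + p(9) + p(0)
= 3163127352 + 2841940500 - 2056148051 - 1653668665 + 952050665 + 679903203 - 304801365 - 190569292 + 64112359 + 34262962 - 8118264 - 3554345 + 526823 + 173525 - 12310 - 2436 + 30 + 1
= 3519222692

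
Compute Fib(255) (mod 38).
2

Matrix identity: Q^n = [[F_(n+1), F_n], [F_n, F_(n-1)]] with Q = [[1,1],[1,0]].
n = 255 = 11111111₂. Square-and-multiply, entries mod 38:
Q^1 = [[1,1],[1,0]]
Q^3 = (Q^1)²·Q = [[3,2],[2,1]]
Q^7 = (Q^3)²·Q = [[21,13],[13,8]]
Q^15 = (Q^7)²·Q = [[37,2],[2,35]]
Q^31 = (Q^15)²·Q = [[35,5],[5,30]]
Q^63 = (Q^31)²·Q = [[17,34],[34,21]]
Q^127 = (Q^63)²·Q = [[1,1],[1,0]]
Q^255 = (Q^127)²·Q = [[3,2],[2,1]]
F_255 mod 38 = Q^255[0][1] = 2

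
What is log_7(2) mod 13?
11

Baby-step giant-step with step n = ⌈√13⌉ = 4.
Baby steps 7^j mod 13 (j:value) for j=0..3: 0:1, 1:7, 2:10, 3:5.
Giant-step multiplier: 7^(-4) ≡ 7^(12-4) = 7^8 ≡ 3 (mod 13).
Giant steps γ_i = 2·3^i mod 13: γ_0=2, γ_1=6, γ_2=5 (in table at j=3).
x = i·n + j = 2·4 + 3 = 11.
Check: 7^11 ≡ 2 (mod 13).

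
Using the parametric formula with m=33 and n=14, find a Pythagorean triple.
(893, 924, 1285)

Euclid's formula: a = m² - n², b = 2mn, c = m² + n²
m = 33, n = 14
a = 33² - 14² = 1089 - 196 = 893
b = 2 × 33 × 14 = 924
c = 33² + 14² = 1089 + 196 = 1285
Verification: 893² + 924² = 797449 + 853776 = 1651225 = 1285² ✓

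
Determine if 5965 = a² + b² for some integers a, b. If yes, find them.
6² + 77² (a=6, b=77)

Factorization: 5965 = 5 × 1193
By Fermat: n is sum of two squares iff every prime p ≡ 3 (mod 4) appears to even power.
All primes ≡ 3 (mod 4) appear to even power.
Search a = 0, 1, 2, … for 5965 - a² a perfect square: first hit at a = 6: 5965 - 36 = 5929 = 77².
5965 = 6² + 77² = 36 + 5929 ✓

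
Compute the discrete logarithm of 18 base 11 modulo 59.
11

Baby-step giant-step with step n = ⌈√59⌉ = 8.
Baby steps 11^j mod 59 (j:value) for j=0..7: 0:1, 1:11, 2:3, 3:33, 4:9, 5:40, 6:27, 7:2.
Giant-step multiplier: 11^(-8) ≡ 11^(58-8) = 11^50 ≡ 51 (mod 59).
Giant steps γ_i = 18·51^i mod 59: γ_0=18, γ_1=33 (in table at j=3).
x = i·n + j = 1·8 + 3 = 11.
Check: 11^11 ≡ 18 (mod 59).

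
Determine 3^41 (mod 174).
135

Repeated squaring. Binary of 41 = 101001.
3^1 ≡ 3 (mod 174); 3^2 ≡ 9 (mod 174); 3^4 ≡ 81 (mod 174); 3^8 ≡ 123 (mod 174); 3^16 ≡ 165 (mod 174); 3^32 ≡ 81 (mod 174)
3^41 = 3^1 × 3^8 × 3^32 ≡ 135 (mod 174)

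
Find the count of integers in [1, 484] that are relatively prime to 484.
220

484 = 2^2 × 11^2
φ(n) = n × ∏(1 - 1/p) for each prime p dividing n
φ(484) = 484 × (1 - 1/2) × (1 - 1/11) = 220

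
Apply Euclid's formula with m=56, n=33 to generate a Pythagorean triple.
(2047, 3696, 4225)

Euclid's formula: a = m² - n², b = 2mn, c = m² + n²
m = 56, n = 33
a = 56² - 33² = 3136 - 1089 = 2047
b = 2 × 56 × 33 = 3696
c = 56² + 33² = 3136 + 1089 = 4225
Verification: 2047² + 3696² = 4190209 + 13660416 = 17850625 = 4225² ✓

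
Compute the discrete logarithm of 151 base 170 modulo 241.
68

Baby-step giant-step with step n = ⌈√241⌉ = 16.
Baby steps 170^j mod 241 (j:value) for j=0..15: 0:1, 1:170, 2:221, 3:215, 4:159, 5:38, 6:194, 7:204, 8:217, 9:17, 10:239, 11:142, 12:40, 13:52, 14:164, 15:165.
Giant-step multiplier: 170^(-16) ≡ 170^(240-16) = 170^224 ≡ 100 (mod 241).
Giant steps γ_i = 151·100^i mod 241: γ_0=151, γ_1=158, γ_2=135, γ_3=4, γ_4=159 (in table at j=4).
x = i·n + j = 4·16 + 4 = 68.
Check: 170^68 ≡ 151 (mod 241).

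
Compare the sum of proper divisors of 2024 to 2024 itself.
abundant

Proper divisors of 2024: sum = 1 + 2 + 4 + 8 + 11 + 22 + 23 + 44 + 46 + 88 + 92 + 184 + 253 + 506 + 1012 = 2296
Since 2296 > 2024, 2024 is abundant.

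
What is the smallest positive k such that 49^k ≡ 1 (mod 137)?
34

137 is prime, so ord(49) divides φ(137) = 136.
Divisors of 136: 1, 2, 4, 8, 17, 34, 68, 136.
Repeated squaring: 49^1 ≡ 49, 49^2 ≡ 72, 49^4 ≡ 115, 49^8 ≡ 73, 49^16 ≡ 123, 49^32 ≡ 59, 49^64 ≡ 56, 49^128 ≡ 122 (mod 137).
Test 49^d mod 137 for each divisor d in increasing order:
49^1 ≡ 49
49^2 ≡ 72
49^4 ≡ 115
49^8 ≡ 73
49^17 = 49^16·49^1 ≡ 136
49^34 = 49^32·49^2 ≡ 1  ← first divisor giving 1
The order is 34.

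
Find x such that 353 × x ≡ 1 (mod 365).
152

gcd(353, 365) = 1, so the inverse exists.
Extended Euclidean algorithm on (365, 353):
365 = 1 × 353 + 12  ⟹  12 = (1)·365 + (-1)·353
353 = 29 × 12 + 5  ⟹  5 = (-29)·365 + (30)·353
12 = 2 × 5 + 2  ⟹  2 = (59)·365 + (-61)·353
5 = 2 × 2 + 1  ⟹  1 = (-147)·365 + (152)·353
So (152)·353 ≡ 1 (mod 365), i.e. 353^(-1) ≡ 152 (mod 365).
Check: 353 × 152 = 53656 ≡ 1 (mod 365)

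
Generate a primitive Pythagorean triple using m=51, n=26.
(1925, 2652, 3277)

Euclid's formula: a = m² - n², b = 2mn, c = m² + n²
m = 51, n = 26
a = 51² - 26² = 2601 - 676 = 1925
b = 2 × 51 × 26 = 2652
c = 51² + 26² = 2601 + 676 = 3277
Verification: 1925² + 2652² = 3705625 + 7033104 = 10738729 = 3277² ✓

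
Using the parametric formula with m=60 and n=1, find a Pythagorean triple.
(3599, 120, 3601)

Euclid's formula: a = m² - n², b = 2mn, c = m² + n²
m = 60, n = 1
a = 60² - 1² = 3600 - 1 = 3599
b = 2 × 60 × 1 = 120
c = 60² + 1² = 3600 + 1 = 3601
Verification: 3599² + 120² = 12952801 + 14400 = 12967201 = 3601² ✓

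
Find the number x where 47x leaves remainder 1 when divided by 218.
167

gcd(47, 218) = 1, so the inverse exists.
Extended Euclidean algorithm on (218, 47):
218 = 4 × 47 + 30  ⟹  30 = (1)·218 + (-4)·47
47 = 1 × 30 + 17  ⟹  17 = (-1)·218 + (5)·47
30 = 1 × 17 + 13  ⟹  13 = (2)·218 + (-9)·47
17 = 1 × 13 + 4  ⟹  4 = (-3)·218 + (14)·47
13 = 3 × 4 + 1  ⟹  1 = (11)·218 + (-51)·47
So (-51)·47 ≡ 1 (mod 218), i.e. 47^(-1) ≡ -51 ≡ 167 (mod 218).
Check: 47 × 167 = 7849 ≡ 1 (mod 218)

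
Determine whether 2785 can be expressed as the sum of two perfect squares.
9² + 52² (a=9, b=52)

Factorization: 2785 = 5 × 557
By Fermat: n is sum of two squares iff every prime p ≡ 3 (mod 4) appears to even power.
All primes ≡ 3 (mod 4) appear to even power.
Search a = 0, 1, 2, … for 2785 - a² a perfect square: first hit at a = 9: 2785 - 81 = 2704 = 52².
2785 = 9² + 52² = 81 + 2704 ✓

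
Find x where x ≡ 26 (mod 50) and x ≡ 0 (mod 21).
126

Using Chinese Remainder Theorem:
M = 50 × 21 = 1050
M1 = 21, M2 = 50
y1 = 21^(-1) mod 50 = 31
y2 = 50^(-1) mod 21 = 8
x = (26×21×31 + 0×50×8) mod 1050 = 126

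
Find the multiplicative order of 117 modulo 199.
33

199 is prime, so ord(117) divides φ(199) = 198.
Divisors of 198: 1, 2, 3, 6, 9, 11, 18, 22, 33, 66, 99, 198.
Repeated squaring: 117^1 ≡ 117, 117^2 ≡ 157, 117^4 ≡ 172, 117^8 ≡ 132, 117^16 ≡ 111, 117^32 ≡ 182, 117^64 ≡ 90, 117^128 ≡ 140 (mod 199).
Test 117^d mod 199 for each divisor d in increasing order:
117^1 ≡ 117
117^2 ≡ 157
117^3 = 117^2·117^1 ≡ 61
117^6 = 117^4·117^2 ≡ 139
117^9 = 117^8·117^1 ≡ 121
117^11 = 117^8·117^2·117^1 ≡ 92
117^18 = 117^16·117^2 ≡ 114
117^22 = 117^16·117^4·117^2 ≡ 106
117^33 = 117^32·117^1 ≡ 1  ← first divisor giving 1
The order is 33.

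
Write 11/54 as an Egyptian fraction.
1/5 + 1/270

Greedy algorithm:
11/54: ceiling(54/11) = 5, use 1/5
1/270: ceiling(270/1) = 270, use 1/270
Result: 11/54 = 1/5 + 1/270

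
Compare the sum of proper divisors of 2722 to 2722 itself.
deficient

Proper divisors of 2722: sum = 1 + 2 + 1361 = 1364
Since 1364 < 2722, 2722 is deficient.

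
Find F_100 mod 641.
474

Matrix identity: Q^n = [[F_(n+1), F_n], [F_n, F_(n-1)]] with Q = [[1,1],[1,0]].
n = 100 = 1100100₂. Square-and-multiply, entries mod 641:
Q^1 = [[1,1],[1,0]]
Q^3 = (Q^1)²·Q = [[3,2],[2,1]]
Q^6 = (Q^3)² = [[13,8],[8,5]]
Q^12 = (Q^6)² = [[233,144],[144,89]]
Q^25 = (Q^12)²·Q = [[244,28],[28,216]]
Q^50 = (Q^25)² = [[66,60],[60,6]]
Q^100 = (Q^50)² = [[264,474],[474,431]]
F_100 mod 641 = Q^100[0][1] = 474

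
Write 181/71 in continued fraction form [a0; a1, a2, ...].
[2; 1, 1, 4, 1, 1, 3]

Euclidean algorithm steps:
181 = 2 × 71 + 39
71 = 1 × 39 + 32
39 = 1 × 32 + 7
32 = 4 × 7 + 4
7 = 1 × 4 + 3
4 = 1 × 3 + 1
3 = 3 × 1 + 0
Continued fraction: [2; 1, 1, 4, 1, 1, 3]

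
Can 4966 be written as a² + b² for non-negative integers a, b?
Not possible

Factorization: 4966 = 2 × 13 × 191
By Fermat: n is sum of two squares iff every prime p ≡ 3 (mod 4) appears to even power.
Prime(s) ≡ 3 (mod 4) with odd exponent: [(191, 1)]
Therefore 4966 cannot be expressed as a² + b².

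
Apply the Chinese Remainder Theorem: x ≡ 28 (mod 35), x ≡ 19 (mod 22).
63

Using Chinese Remainder Theorem:
M = 35 × 22 = 770
M1 = 22, M2 = 35
y1 = 22^(-1) mod 35 = 8
y2 = 35^(-1) mod 22 = 17
x = (28×22×8 + 19×35×17) mod 770 = 63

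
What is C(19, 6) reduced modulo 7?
0

Using Lucas' theorem:
Write n=19 and k=6 in base 7:
n in base 7: [2, 5]
k in base 7: [0, 6]
C(19,6) mod 7 = ∏ C(n_i, k_i) mod 7
Digit binomials (mod 7): C(2,0) = 1; C(5,6) = 0 (k_i > n_i)
Product: 1 × 0 = 0 ≡ 0 (mod 7)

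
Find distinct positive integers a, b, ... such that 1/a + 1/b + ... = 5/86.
1/18 + 1/387

Greedy algorithm:
5/86: ceiling(86/5) = 18, use 1/18
1/387: ceiling(387/1) = 387, use 1/387
Result: 5/86 = 1/18 + 1/387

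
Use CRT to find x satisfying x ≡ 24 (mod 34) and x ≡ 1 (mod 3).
58

Using Chinese Remainder Theorem:
M = 34 × 3 = 102
M1 = 3, M2 = 34
y1 = 3^(-1) mod 34 = 23
y2 = 34^(-1) mod 3 = 1
x = (24×3×23 + 1×34×1) mod 102 = 58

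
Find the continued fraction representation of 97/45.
[2; 6, 2, 3]

Euclidean algorithm steps:
97 = 2 × 45 + 7
45 = 6 × 7 + 3
7 = 2 × 3 + 1
3 = 3 × 1 + 0
Continued fraction: [2; 6, 2, 3]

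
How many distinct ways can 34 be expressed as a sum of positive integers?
12310

p(n) counts ways to write n as a sum of positive integers (order ignored).
Euler's pentagonal recurrence: p(k) = p(k-1) + p(k-2) - p(k-5) - p(k-7) + p(k-12) + p(k-15) - ... (offsets j(3j∓1)/2, signs ++--, p(0)=1, p(<0)=0).
DP table for k = 0..33: p(0)=1, p(1)=1, p(2)=2, p(3)=3, p(4)=5, p(5)=7, p(6)=11, p(7)=15, p(8)=22, p(9)=30, p(10)=42, p(11)=56, p(12)=77, p(13)=101, p(14)=135, p(15)=176, p(16)=231, p(17)=297, p(18)=385, p(19)=490, p(20)=627, p(21)=792, p(22)=1002, p(23)=1255, p(24)=1575, p(25)=1958, p(26)=2436, p(27)=3010, p(28)=3718, p(29)=4565, p(30)=5604, p(31)=6842, p(32)=8349, p(33)=10143.
Final step: p(34) = p(33) + p(32) - p(29) - p(27) + p(22) + p(19) - p(12) - p(8)
= 10143 + 8349 - 4565 - 3010 + 1002 + 490 - 77 - 22
= 12310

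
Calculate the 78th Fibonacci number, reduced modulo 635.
319

Matrix identity: Q^n = [[F_(n+1), F_n], [F_n, F_(n-1)]] with Q = [[1,1],[1,0]].
n = 78 = 1001110₂. Square-and-multiply, entries mod 635:
Q^1 = [[1,1],[1,0]]
Q^2 = (Q^1)² = [[2,1],[1,1]]
Q^4 = (Q^2)² = [[5,3],[3,2]]
Q^9 = (Q^4)²·Q = [[55,34],[34,21]]
Q^19 = (Q^9)²·Q = [[415,371],[371,44]]
Q^39 = (Q^19)²·Q = [[95,621],[621,109]]
Q^78 = (Q^39)² = [[331,319],[319,12]]
F_78 mod 635 = Q^78[0][1] = 319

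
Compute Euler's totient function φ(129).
84

129 = 3 × 43
φ(n) = n × ∏(1 - 1/p) for each prime p dividing n
φ(129) = 129 × (1 - 1/3) × (1 - 1/43) = 84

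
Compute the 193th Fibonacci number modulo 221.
80

Matrix identity: Q^n = [[F_(n+1), F_n], [F_n, F_(n-1)]] with Q = [[1,1],[1,0]].
n = 193 = 11000001₂. Square-and-multiply, entries mod 221:
Q^1 = [[1,1],[1,0]]
Q^3 = (Q^1)²·Q = [[3,2],[2,1]]
Q^6 = (Q^3)² = [[13,8],[8,5]]
Q^12 = (Q^6)² = [[12,144],[144,89]]
Q^24 = (Q^12)² = [[106,179],[179,148]]
Q^48 = (Q^24)² = [[182,161],[161,21]]
Q^96 = (Q^48)² = [[38,196],[196,63]]
Q^193 = (Q^96)²·Q = [[207,80],[80,127]]
F_193 mod 221 = Q^193[0][1] = 80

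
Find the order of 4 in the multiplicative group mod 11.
5

11 is prime, so ord(4) divides φ(11) = 10.
Divisors of 10: 1, 2, 5, 10.
Repeated squaring: 4^1 ≡ 4, 4^2 ≡ 5, 4^4 ≡ 3, 4^8 ≡ 9 (mod 11).
Test 4^d mod 11 for each divisor d in increasing order:
4^1 ≡ 4
4^2 ≡ 5
4^5 = 4^4·4^1 ≡ 1  ← first divisor giving 1
The order is 5.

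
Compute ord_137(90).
136

137 is prime, so ord(90) divides φ(137) = 136.
Divisors of 136: 1, 2, 4, 8, 17, 34, 68, 136.
Repeated squaring: 90^1 ≡ 90, 90^2 ≡ 17, 90^4 ≡ 15, 90^8 ≡ 88, 90^16 ≡ 72, 90^32 ≡ 115, 90^64 ≡ 73, 90^128 ≡ 123 (mod 137).
Test 90^d mod 137 for each divisor d in increasing order:
90^1 ≡ 90
90^2 ≡ 17
90^4 ≡ 15
90^8 ≡ 88
90^17 = 90^16·90^1 ≡ 41
90^34 = 90^32·90^2 ≡ 37
90^68 = 90^64·90^4 ≡ 136
90^136 = 90^128·90^8 ≡ 1  ← first divisor giving 1
The order is 136.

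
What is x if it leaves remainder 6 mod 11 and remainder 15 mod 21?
204

Using Chinese Remainder Theorem:
M = 11 × 21 = 231
M1 = 21, M2 = 11
y1 = 21^(-1) mod 11 = 10
y2 = 11^(-1) mod 21 = 2
x = (6×21×10 + 15×11×2) mod 231 = 204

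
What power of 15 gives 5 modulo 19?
8

Baby-step giant-step with step n = ⌈√19⌉ = 5.
Baby steps 15^j mod 19 (j:value) for j=0..4: 0:1, 1:15, 2:16, 3:12, 4:9.
Giant-step multiplier: 15^(-5) ≡ 15^(18-5) = 15^13 ≡ 10 (mod 19).
Giant steps γ_i = 5·10^i mod 19: γ_0=5, γ_1=12 (in table at j=3).
x = i·n + j = 1·5 + 3 = 8.
Check: 15^8 ≡ 5 (mod 19).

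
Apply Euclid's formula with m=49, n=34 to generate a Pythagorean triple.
(1245, 3332, 3557)

Euclid's formula: a = m² - n², b = 2mn, c = m² + n²
m = 49, n = 34
a = 49² - 34² = 2401 - 1156 = 1245
b = 2 × 49 × 34 = 3332
c = 49² + 34² = 2401 + 1156 = 3557
Verification: 1245² + 3332² = 1550025 + 11102224 = 12652249 = 3557² ✓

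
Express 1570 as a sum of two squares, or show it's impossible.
7² + 39² (a=7, b=39)

Factorization: 1570 = 2 × 5 × 157
By Fermat: n is sum of two squares iff every prime p ≡ 3 (mod 4) appears to even power.
All primes ≡ 3 (mod 4) appear to even power.
Search a = 0, 1, 2, … for 1570 - a² a perfect square: first hit at a = 7: 1570 - 49 = 1521 = 39².
1570 = 7² + 39² = 49 + 1521 ✓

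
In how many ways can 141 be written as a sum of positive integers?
16670689208

p(n) counts ways to write n as a sum of positive integers (order ignored).
Euler's pentagonal recurrence: p(k) = p(k-1) + p(k-2) - p(k-5) - p(k-7) + p(k-12) + p(k-15) - ... (offsets j(3j∓1)/2, signs ++--, p(0)=1, p(<0)=0).
DP table for k = 0..140: p(0)=1, p(1)=1, p(2)=2, p(3)=3, p(4)=5, p(5)=7, p(6)=11, p(7)=15, p(8)=22, p(9)=30, p(10)=42, p(11)=56, p(12)=77, p(13)=101, p(14)=135, p(15)=176, p(16)=231, p(17)=297, p(18)=385, p(19)=490, p(20)=627, p(21)=792, p(22)=1002, p(23)=1255, p(24)=1575, p(25)=1958, p(26)=2436, p(27)=3010, p(28)=3718, p(29)=4565, p(30)=5604, p(31)=6842, p(32)=8349, p(33)=10143, p(34)=12310, p(35)=14883, p(36)=17977, p(37)=21637, p(38)=26015, p(39)=31185, p(40)=37338, p(41)=44583, p(42)=53174, p(43)=63261, p(44)=75175, p(45)=89134, p(46)=105558, p(47)=124754, p(48)=147273, p(49)=173525, p(50)=204226, p(51)=239943, p(52)=281589, p(53)=329931, p(54)=386155, p(55)=451276, p(56)=526823, p(57)=614154, p(58)=715220, p(59)=831820, p(60)=966467, p(61)=1121505, p(62)=1300156, p(63)=1505499, p(64)=1741630, p(65)=2012558, p(66)=2323520, p(67)=2679689, p(68)=3087735, p(69)=3554345, p(70)=4087968, p(71)=4697205, p(72)=5392783, p(73)=6185689, p(74)=7089500, p(75)=8118264, p(76)=9289091, p(77)=10619863, p(78)=12132164, p(79)=13848650, p(80)=15796476, p(81)=18004327, p(82)=20506255, p(83)=23338469, p(84)=26543660, p(85)=30167357, p(86)=34262962, p(87)=38887673, p(88)=44108109, p(89)=49995925, p(90)=56634173, p(91)=64112359, p(92)=72533807, p(93)=82010177, p(94)=92669720, p(95)=104651419, p(96)=118114304, p(97)=133230930, p(98)=150198136, p(99)=169229875, p(100)=190569292, p(101)=214481126, p(102)=241265379, p(103)=271248950, p(104)=304801365, p(105)=342325709, p(106)=384276336, p(107)=431149389, p(108)=483502844, p(109)=541946240, p(110)=607163746, p(111)=679903203, p(112)=761002156, p(113)=851376628, p(114)=952050665, p(115)=1064144451, p(116)=1188908248, p(117)=1327710076, p(118)=1482074143, p(119)=1653668665, p(120)=1844349560, p(121)=2056148051, p(122)=2291320912, p(123)=2552338241, p(124)=2841940500, p(125)=3163127352, p(126)=3519222692, p(127)=3913864295, p(128)=4351078600, p(129)=4835271870, p(130)=5371315400, p(131)=5964539504, p(132)=6620830889, p(133)=7346629512, p(134)=8149040695, p(135)=9035836076, p(136)=10015581680, p(137)=11097645016, p(138)=12292341831, p(139)=13610949895, p(140)=15065878135.
Final step: p(141) = p(140) + p(139) - p(136) - p(134) + p(129) + p(126) - p(119) - p(115) + p(106) + p(101) - p(90) - p(84) + p(71) + p(64) - p(49) - p(41) + p(24) + p(15)
= 15065878135 + 13610949895 - 10015581680 - 8149040695 + 4835271870 + 3519222692 - 1653668665 - 1064144451 + 384276336 + 214481126 - 56634173 - 26543660 + 4697205 + 1741630 - 173525 - 44583 + 1575 + 176
= 16670689208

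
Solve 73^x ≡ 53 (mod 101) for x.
43

Baby-step giant-step with step n = ⌈√101⌉ = 11.
Baby steps 73^j mod 101 (j:value) for j=0..10: 0:1, 1:73, 2:77, 3:66, 4:71, 5:32, 6:13, 7:40, 8:92, 9:50, 10:14.
Giant-step multiplier: 73^(-11) ≡ 73^(100-11) = 73^89 ≡ 59 (mod 101).
Giant steps γ_i = 53·59^i mod 101: γ_0=53, γ_1=97, γ_2=67, γ_3=14 (in table at j=10).
x = i·n + j = 3·11 + 10 = 43.
Check: 73^43 ≡ 53 (mod 101).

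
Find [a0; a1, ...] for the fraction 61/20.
[3; 20]

Euclidean algorithm steps:
61 = 3 × 20 + 1
20 = 20 × 1 + 0
Continued fraction: [3; 20]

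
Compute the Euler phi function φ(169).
156

169 = 13^2
φ(n) = n × ∏(1 - 1/p) for each prime p dividing n
φ(169) = 169 × (1 - 1/13) = 156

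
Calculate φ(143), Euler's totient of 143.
120

143 = 11 × 13
φ(n) = n × ∏(1 - 1/p) for each prime p dividing n
φ(143) = 143 × (1 - 1/11) × (1 - 1/13) = 120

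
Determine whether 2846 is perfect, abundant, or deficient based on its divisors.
deficient

Proper divisors of 2846: sum = 1 + 2 + 1423 = 1426
Since 1426 < 2846, 2846 is deficient.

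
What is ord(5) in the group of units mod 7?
6

7 is prime, so ord(5) divides φ(7) = 6.
Divisors of 6: 1, 2, 3, 6.
Repeated squaring: 5^1 ≡ 5, 5^2 ≡ 4, 5^4 ≡ 2 (mod 7).
Test 5^d mod 7 for each divisor d in increasing order:
5^1 ≡ 5
5^2 ≡ 4
5^3 = 5^2·5^1 ≡ 6
5^6 = 5^4·5^2 ≡ 1  ← first divisor giving 1
The order is 6.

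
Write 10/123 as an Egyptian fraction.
1/13 + 1/229 + 1/91543 + 1/33520391853

Greedy algorithm:
10/123: ceiling(123/10) = 13, use 1/13
7/1599: ceiling(1599/7) = 229, use 1/229
4/366171: ceiling(366171/4) = 91543, use 1/91543
1/33520391853: ceiling(33520391853/1) = 33520391853, use 1/33520391853
Result: 10/123 = 1/13 + 1/229 + 1/91543 + 1/33520391853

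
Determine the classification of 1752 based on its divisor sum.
abundant

Proper divisors of 1752: sum = 1 + 2 + 3 + 4 + 6 + 8 + 12 + 24 + 73 + 146 + 219 + 292 + 438 + 584 + 876 = 2688
Since 2688 > 1752, 1752 is abundant.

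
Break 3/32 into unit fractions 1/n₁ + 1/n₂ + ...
1/11 + 1/352

Greedy algorithm:
3/32: ceiling(32/3) = 11, use 1/11
1/352: ceiling(352/1) = 352, use 1/352
Result: 3/32 = 1/11 + 1/352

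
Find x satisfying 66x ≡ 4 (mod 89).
x ≡ 54 (mod 89)

gcd(66, 89) = 1, which divides 4, so solutions exist.
Find 66^(-1) mod 89 by the extended Euclidean algorithm:
89 = 1 × 66 + 23  ⟹  23 = (1)·89 + (-1)·66
66 = 2 × 23 + 20  ⟹  20 = (-2)·89 + (3)·66
23 = 1 × 20 + 3  ⟹  3 = (3)·89 + (-4)·66
20 = 6 × 3 + 2  ⟹  2 = (-20)·89 + (27)·66
3 = 1 × 2 + 1  ⟹  1 = (23)·89 + (-31)·66
So (-31)·66 ≡ 1 (mod 89), i.e. 66^(-1) ≡ -31 ≡ 58 (mod 89).
x ≡ 58 × 4 = 232 ≡ 54 (mod 89).
Check: 66 × 54 = 3564 ≡ 4 (mod 89).
Unique solution: x ≡ 54 (mod 89)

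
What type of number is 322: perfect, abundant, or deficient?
deficient

Proper divisors of 322: sum = 1 + 2 + 7 + 14 + 23 + 46 + 161 = 254
Since 254 < 322, 322 is deficient.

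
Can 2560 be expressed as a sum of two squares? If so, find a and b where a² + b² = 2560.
16² + 48² (a=16, b=48)

Factorization: 2560 = 2^9 × 5
By Fermat: n is sum of two squares iff every prime p ≡ 3 (mod 4) appears to even power.
All primes ≡ 3 (mod 4) appear to even power.
Search a = 0, 1, 2, … for 2560 - a² a perfect square: first hit at a = 16: 2560 - 256 = 2304 = 48².
2560 = 16² + 48² = 256 + 2304 ✓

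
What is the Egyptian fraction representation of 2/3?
1/2 + 1/6

Greedy algorithm:
2/3: ceiling(3/2) = 2, use 1/2
1/6: ceiling(6/1) = 6, use 1/6
Result: 2/3 = 1/2 + 1/6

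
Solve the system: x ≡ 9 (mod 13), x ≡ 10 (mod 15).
100

Using Chinese Remainder Theorem:
M = 13 × 15 = 195
M1 = 15, M2 = 13
y1 = 15^(-1) mod 13 = 7
y2 = 13^(-1) mod 15 = 7
x = (9×15×7 + 10×13×7) mod 195 = 100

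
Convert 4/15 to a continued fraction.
[0; 3, 1, 3]

Euclidean algorithm steps:
4 = 0 × 15 + 4
15 = 3 × 4 + 3
4 = 1 × 3 + 1
3 = 3 × 1 + 0
Continued fraction: [0; 3, 1, 3]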